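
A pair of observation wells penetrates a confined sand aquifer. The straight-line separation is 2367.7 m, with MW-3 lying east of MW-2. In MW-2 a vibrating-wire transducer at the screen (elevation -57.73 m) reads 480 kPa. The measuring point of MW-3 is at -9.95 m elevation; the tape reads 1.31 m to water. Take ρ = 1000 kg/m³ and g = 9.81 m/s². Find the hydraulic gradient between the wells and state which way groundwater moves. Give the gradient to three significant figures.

i ≈ 0.00104; groundwater flows toward the east

Pressure head at MW-2: ψ = P/(ρg) = 480×1000 / (1000 × 9.81) = 48.93 m.
Total head at MW-2: h = z + ψ = -57.73 + 48.93 = -8.80 m.
Total head at MW-3: h = -9.95 − 1.31 = -11.26 m.
Head difference: h(MW-2) − h(MW-3) = -8.80 − (-11.26) = 2.46 m.
Hydraulic gradient: i = |Δh| / L = 2.46 / 2367.7 = 0.00104.
Flow is from higher to lower head: from MW-2 toward MW-3, i.e. toward the east.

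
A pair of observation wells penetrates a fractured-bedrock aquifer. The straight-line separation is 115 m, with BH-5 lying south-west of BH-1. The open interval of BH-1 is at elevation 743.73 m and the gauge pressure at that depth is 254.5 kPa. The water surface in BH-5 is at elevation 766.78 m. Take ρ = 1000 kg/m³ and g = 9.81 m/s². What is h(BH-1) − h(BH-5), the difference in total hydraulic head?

Pressure head at BH-1: ψ = P/(ρg) = 254.5×1000 / (1000 × 9.81) = 25.94 m.
Total head at BH-1: h = z + ψ = 743.73 + 25.94 = 769.67 m.
Total head at BH-5: h = 766.78 m (water level in the piezometer is the total head).
Head difference: h(BH-1) − h(BH-5) = 769.67 − 766.78 = 2.89 m.

Δh ≈ 2.89 m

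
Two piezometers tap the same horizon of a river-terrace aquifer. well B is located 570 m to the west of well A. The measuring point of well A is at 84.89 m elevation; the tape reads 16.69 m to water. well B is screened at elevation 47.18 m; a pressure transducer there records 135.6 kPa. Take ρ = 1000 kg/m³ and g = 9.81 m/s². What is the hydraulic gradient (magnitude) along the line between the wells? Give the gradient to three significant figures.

Total head at well A: h = 84.89 − 16.69 = 68.20 m.
Pressure head at well B: ψ = P/(ρg) = 135.6×1000 / (1000 × 9.81) = 13.82 m.
Total head at well B: h = z + ψ = 47.18 + 13.82 = 61.00 m.
Head difference: h(well A) − h(well B) = 68.20 − 61.00 = 7.20 m.
Hydraulic gradient: i = |Δh| / L = 7.20 / 570 = 0.0126.

i ≈ 0.0126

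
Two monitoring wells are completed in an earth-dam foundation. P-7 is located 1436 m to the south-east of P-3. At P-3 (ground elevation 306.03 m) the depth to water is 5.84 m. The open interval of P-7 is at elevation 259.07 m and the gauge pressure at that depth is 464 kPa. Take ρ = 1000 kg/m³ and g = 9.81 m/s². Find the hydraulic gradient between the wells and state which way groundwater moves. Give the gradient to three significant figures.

i ≈ 0.00430; groundwater flows toward the north-west

Total head at P-3: h = 306.03 − 5.84 = 300.19 m.
Pressure head at P-7: ψ = P/(ρg) = 464×1000 / (1000 × 9.81) = 47.30 m.
Total head at P-7: h = z + ψ = 259.07 + 47.30 = 306.37 m.
Head difference: h(P-3) − h(P-7) = 300.19 − 306.37 = -6.18 m.
Hydraulic gradient: i = |Δh| / L = 6.18 / 1436 = 0.00430.
Flow is from higher to lower head: from P-7 toward P-3, i.e. toward the north-west.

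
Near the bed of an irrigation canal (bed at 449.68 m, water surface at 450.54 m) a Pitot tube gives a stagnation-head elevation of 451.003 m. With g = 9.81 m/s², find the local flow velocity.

v ≈ 3.01 m/s

Near the bed, under hydrostatic conditions, the piezometric head (z + ψ) equals the free-surface elevation, 450.54 m.
Velocity head = total − piezometric = 451.003 − 450.54 = 0.463 m.
v = √(2g·h_v) = √(2 × 9.81 × 0.463) = 3.01 m/s.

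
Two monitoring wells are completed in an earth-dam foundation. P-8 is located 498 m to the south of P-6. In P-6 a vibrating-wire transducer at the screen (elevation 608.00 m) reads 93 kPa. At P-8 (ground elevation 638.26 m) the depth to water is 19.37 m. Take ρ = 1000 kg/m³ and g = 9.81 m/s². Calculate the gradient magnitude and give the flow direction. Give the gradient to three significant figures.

i ≈ 0.00283; groundwater flows toward the north

Pressure head at P-6: ψ = P/(ρg) = 93×1000 / (1000 × 9.81) = 9.48 m.
Total head at P-6: h = z + ψ = 608.00 + 9.48 = 617.48 m.
Total head at P-8: h = 638.26 − 19.37 = 618.89 m.
Head difference: h(P-6) − h(P-8) = 617.48 − 618.89 = -1.41 m.
Hydraulic gradient: i = |Δh| / L = 1.41 / 498 = 0.00283.
Flow is from higher to lower head: from P-8 toward P-6, i.e. toward the north.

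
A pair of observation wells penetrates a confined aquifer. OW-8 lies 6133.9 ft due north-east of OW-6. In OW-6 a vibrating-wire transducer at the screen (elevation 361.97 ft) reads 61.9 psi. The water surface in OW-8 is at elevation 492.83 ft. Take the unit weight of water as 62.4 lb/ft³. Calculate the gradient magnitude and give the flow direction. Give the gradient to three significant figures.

i ≈ 0.00195; groundwater flows toward the north-east

Pressure head at OW-6: ψ = 144·P/γ = 144 × 61.9 / 62.4 = 142.85 ft.
Total head at OW-6: h = z + ψ = 361.97 + 142.85 = 504.82 ft.
Total head at OW-8: h = 492.83 ft (water level in the piezometer is the total head).
Head difference: h(OW-6) − h(OW-8) = 504.82 − 492.83 = 11.99 ft.
Hydraulic gradient: i = |Δh| / L = 11.99 / 6133.9 = 0.00195.
Flow is from higher to lower head: from OW-6 toward OW-8, i.e. toward the north-east.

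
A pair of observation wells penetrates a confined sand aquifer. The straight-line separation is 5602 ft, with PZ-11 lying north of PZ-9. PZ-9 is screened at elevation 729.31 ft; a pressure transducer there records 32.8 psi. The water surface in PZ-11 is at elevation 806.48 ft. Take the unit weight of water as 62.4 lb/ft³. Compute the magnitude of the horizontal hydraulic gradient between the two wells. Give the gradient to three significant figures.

i ≈ 0.000264

Pressure head at PZ-9: ψ = 144·P/γ = 144 × 32.8 / 62.4 = 75.69 ft.
Total head at PZ-9: h = z + ψ = 729.31 + 75.69 = 805.00 ft.
Total head at PZ-11: h = 806.48 ft (water level in the piezometer is the total head).
Head difference: h(PZ-9) − h(PZ-11) = 805.00 − 806.48 = -1.48 ft.
Hydraulic gradient: i = |Δh| / L = 1.48 / 5602 = 0.000264.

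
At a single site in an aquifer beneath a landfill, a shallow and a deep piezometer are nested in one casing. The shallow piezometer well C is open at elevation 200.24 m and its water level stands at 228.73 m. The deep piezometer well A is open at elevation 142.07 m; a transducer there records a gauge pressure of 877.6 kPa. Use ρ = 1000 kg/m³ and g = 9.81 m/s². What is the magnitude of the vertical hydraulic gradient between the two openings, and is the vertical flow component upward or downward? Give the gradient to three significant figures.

|i_v| ≈ 0.0481; vertical flow is upward

Total head at well C: h = 228.73 m (water level in the standpipe).
Pressure head at well A: ψ = P/(ρg) = 877.6×1000 / (1000 × 9.81) = 89.46 m.
Total head at well A: h = z + ψ = 142.07 + 89.46 = 231.53 m.
Δh = h(well C) − h(well A) = 228.73 − 231.53 = -2.80 m.
Vertical separation Δz = 200.24 − 142.07 = 58.17 m.
|i_v| = |Δh| / Δz = 2.80 / 58.17 = 0.0481.
Head is higher in the deep piezometer, so vertical flow is upward (discharge condition).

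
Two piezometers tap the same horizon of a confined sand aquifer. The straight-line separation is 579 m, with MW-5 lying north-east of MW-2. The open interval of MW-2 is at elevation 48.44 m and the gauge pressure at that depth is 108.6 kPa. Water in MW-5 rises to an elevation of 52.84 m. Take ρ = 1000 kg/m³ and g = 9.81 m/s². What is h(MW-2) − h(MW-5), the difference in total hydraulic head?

Δh ≈ 6.67 m

Pressure head at MW-2: ψ = P/(ρg) = 108.6×1000 / (1000 × 9.81) = 11.07 m.
Total head at MW-2: h = z + ψ = 48.44 + 11.07 = 59.51 m.
Total head at MW-5: h = 52.84 m (water level in the piezometer is the total head).
Head difference: h(MW-2) − h(MW-5) = 59.51 − 52.84 = 6.67 m.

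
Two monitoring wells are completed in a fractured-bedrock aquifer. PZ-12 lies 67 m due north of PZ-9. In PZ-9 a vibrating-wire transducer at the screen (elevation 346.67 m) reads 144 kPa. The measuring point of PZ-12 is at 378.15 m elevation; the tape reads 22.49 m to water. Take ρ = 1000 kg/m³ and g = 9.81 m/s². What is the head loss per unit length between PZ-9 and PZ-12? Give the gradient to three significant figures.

i ≈ 0.0849 m/m

Pressure head at PZ-9: ψ = P/(ρg) = 144×1000 / (1000 × 9.81) = 14.68 m.
Total head at PZ-9: h = z + ψ = 346.67 + 14.68 = 361.35 m.
Total head at PZ-12: h = 378.15 − 22.49 = 355.66 m.
Head difference: h(PZ-9) − h(PZ-12) = 361.35 − 355.66 = 5.69 m.
Hydraulic gradient: i = |Δh| / L = 5.69 / 67 = 0.0849.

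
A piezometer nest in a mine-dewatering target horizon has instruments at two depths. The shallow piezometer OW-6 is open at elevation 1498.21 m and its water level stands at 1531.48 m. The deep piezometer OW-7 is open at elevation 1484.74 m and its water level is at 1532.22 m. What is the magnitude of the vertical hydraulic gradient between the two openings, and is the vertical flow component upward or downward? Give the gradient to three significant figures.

|i_v| ≈ 0.0549; vertical flow is upward

Total head at OW-6: h = 1531.48 m (water level in the standpipe).
Total head at OW-7: h = 1532.22 m.
Δh = h(OW-6) − h(OW-7) = 1531.48 − 1532.22 = -0.74 m.
Vertical separation Δz = 1498.21 − 1484.74 = 13.47 m.
|i_v| = |Δh| / Δz = 0.74 / 13.47 = 0.0549.
Head is higher in the deep piezometer, so vertical flow is upward (discharge condition).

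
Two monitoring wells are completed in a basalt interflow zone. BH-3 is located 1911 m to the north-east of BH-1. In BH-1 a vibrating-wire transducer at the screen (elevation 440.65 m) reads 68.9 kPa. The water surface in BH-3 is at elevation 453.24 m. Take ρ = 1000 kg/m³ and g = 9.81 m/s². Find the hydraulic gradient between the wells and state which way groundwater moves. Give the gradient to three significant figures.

Pressure head at BH-1: ψ = P/(ρg) = 68.9×1000 / (1000 × 9.81) = 7.02 m.
Total head at BH-1: h = z + ψ = 440.65 + 7.02 = 447.67 m.
Total head at BH-3: h = 453.24 m (water level in the piezometer is the total head).
Head difference: h(BH-1) − h(BH-3) = 447.67 − 453.24 = -5.57 m.
Hydraulic gradient: i = |Δh| / L = 5.57 / 1911 = 0.00291.
Flow is from higher to lower head: from BH-3 toward BH-1, i.e. toward the south-west.

i ≈ 0.00291; groundwater flows toward the south-west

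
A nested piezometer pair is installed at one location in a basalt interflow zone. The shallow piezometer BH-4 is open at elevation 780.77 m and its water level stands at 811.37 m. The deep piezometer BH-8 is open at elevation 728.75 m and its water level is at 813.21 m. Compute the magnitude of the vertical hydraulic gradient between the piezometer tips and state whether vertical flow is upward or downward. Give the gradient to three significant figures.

Total head at BH-4: h = 811.37 m (water level in the standpipe).
Total head at BH-8: h = 813.21 m.
Δh = h(BH-4) − h(BH-8) = 811.37 − 813.21 = -1.84 m.
Vertical separation Δz = 780.77 − 728.75 = 52.02 m.
|i_v| = |Δh| / Δz = 1.84 / 52.02 = 0.0354.
Head is higher in the deep piezometer, so vertical flow is upward (discharge condition).

|i_v| ≈ 0.0354; vertical flow is upward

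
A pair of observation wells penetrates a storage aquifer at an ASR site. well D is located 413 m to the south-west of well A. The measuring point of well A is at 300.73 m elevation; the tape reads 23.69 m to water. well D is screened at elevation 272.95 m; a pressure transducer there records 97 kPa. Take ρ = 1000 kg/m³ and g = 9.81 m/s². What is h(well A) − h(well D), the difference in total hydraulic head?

Δh ≈ -5.80 m

Total head at well A: h = 300.73 − 23.69 = 277.04 m.
Pressure head at well D: ψ = P/(ρg) = 97×1000 / (1000 × 9.81) = 9.89 m.
Total head at well D: h = z + ψ = 272.95 + 9.89 = 282.84 m.
Head difference: h(well A) − h(well D) = 277.04 − 282.84 = -5.80 m.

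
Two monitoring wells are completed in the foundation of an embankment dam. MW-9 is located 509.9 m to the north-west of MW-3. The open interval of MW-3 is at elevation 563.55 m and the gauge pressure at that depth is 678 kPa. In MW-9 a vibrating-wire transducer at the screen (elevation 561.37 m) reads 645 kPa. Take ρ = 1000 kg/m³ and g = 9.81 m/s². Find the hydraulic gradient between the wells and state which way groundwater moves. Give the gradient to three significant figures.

Pressure head at MW-3: ψ = P/(ρg) = 678×1000 / (1000 × 9.81) = 69.11 m.
Total head at MW-3: h = z + ψ = 563.55 + 69.11 = 632.66 m.
Pressure head at MW-9: ψ = P/(ρg) = 645×1000 / (1000 × 9.81) = 65.75 m.
Total head at MW-9: h = z + ψ = 561.37 + 65.75 = 627.12 m.
Head difference: h(MW-3) − h(MW-9) = 632.66 − 627.12 = 5.54 m.
Hydraulic gradient: i = |Δh| / L = 5.54 / 509.9 = 0.0109.
Flow is from higher to lower head: from MW-3 toward MW-9, i.e. toward the north-west.

i ≈ 0.0109; groundwater flows toward the north-west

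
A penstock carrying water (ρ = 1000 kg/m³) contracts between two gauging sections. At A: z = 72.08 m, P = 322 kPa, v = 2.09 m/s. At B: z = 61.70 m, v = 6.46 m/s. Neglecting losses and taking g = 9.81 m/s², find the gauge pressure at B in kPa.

P₂ ≈ 405 kPa

Pressure head at A: ψ₁ = P₁/(ρg) = 322×1000 / (1000 × 9.81) = 32.82 m.
Velocity heads: v₁²/2g = 2.09²/19.62 = 0.223 m; v₂²/2g = 6.46²/19.62 = 2.127 m.
Total head H = z₁ + ψ₁ + v₁²/2g = 72.08 + 32.82 + 0.223 = 105.12 m.
ψ₂ = H − z₂ − v₂²/2g = 105.12 − 61.70 − 2.127 = 41.29 m.
P₂ = ρgψ₂ = 1000 × 9.81 × 41.29 ≈ 405 kPa.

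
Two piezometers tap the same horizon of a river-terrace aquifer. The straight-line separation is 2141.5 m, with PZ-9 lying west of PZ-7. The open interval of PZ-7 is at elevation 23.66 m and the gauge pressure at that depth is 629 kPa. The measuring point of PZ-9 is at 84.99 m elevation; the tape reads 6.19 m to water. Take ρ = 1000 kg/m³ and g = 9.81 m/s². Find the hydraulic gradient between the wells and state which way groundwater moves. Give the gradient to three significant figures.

i ≈ 0.00419; groundwater flows toward the west

Pressure head at PZ-7: ψ = P/(ρg) = 629×1000 / (1000 × 9.81) = 64.12 m.
Total head at PZ-7: h = z + ψ = 23.66 + 64.12 = 87.78 m.
Total head at PZ-9: h = 84.99 − 6.19 = 78.80 m.
Head difference: h(PZ-7) − h(PZ-9) = 87.78 − 78.80 = 8.98 m.
Hydraulic gradient: i = |Δh| / L = 8.98 / 2141.5 = 0.00419.
Flow is from higher to lower head: from PZ-7 toward PZ-9, i.e. toward the west.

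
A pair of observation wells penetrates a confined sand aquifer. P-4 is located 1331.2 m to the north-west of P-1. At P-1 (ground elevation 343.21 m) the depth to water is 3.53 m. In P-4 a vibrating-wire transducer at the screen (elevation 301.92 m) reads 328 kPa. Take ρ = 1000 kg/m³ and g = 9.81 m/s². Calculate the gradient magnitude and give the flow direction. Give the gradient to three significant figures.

Total head at P-1: h = 343.21 − 3.53 = 339.68 m.
Pressure head at P-4: ψ = P/(ρg) = 328×1000 / (1000 × 9.81) = 33.44 m.
Total head at P-4: h = z + ψ = 301.92 + 33.44 = 335.36 m.
Head difference: h(P-1) − h(P-4) = 339.68 − 335.36 = 4.32 m.
Hydraulic gradient: i = |Δh| / L = 4.32 / 1331.2 = 0.00325.
Flow is from higher to lower head: from P-1 toward P-4, i.e. toward the north-west.

i ≈ 0.00325; groundwater flows toward the north-west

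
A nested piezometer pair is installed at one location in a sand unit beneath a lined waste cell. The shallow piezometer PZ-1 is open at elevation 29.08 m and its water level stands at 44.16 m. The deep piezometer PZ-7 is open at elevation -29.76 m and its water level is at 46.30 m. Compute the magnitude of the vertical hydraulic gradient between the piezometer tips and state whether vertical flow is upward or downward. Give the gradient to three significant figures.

|i_v| ≈ 0.0364; vertical flow is upward

Total head at PZ-1: h = 44.16 m (water level in the standpipe).
Total head at PZ-7: h = 46.30 m.
Δh = h(PZ-1) − h(PZ-7) = 44.16 − 46.30 = -2.14 m.
Vertical separation Δz = 29.08 − (-29.76) = 58.84 m.
|i_v| = |Δh| / Δz = 2.14 / 58.84 = 0.0364.
Head is higher in the deep piezometer, so vertical flow is upward (discharge condition).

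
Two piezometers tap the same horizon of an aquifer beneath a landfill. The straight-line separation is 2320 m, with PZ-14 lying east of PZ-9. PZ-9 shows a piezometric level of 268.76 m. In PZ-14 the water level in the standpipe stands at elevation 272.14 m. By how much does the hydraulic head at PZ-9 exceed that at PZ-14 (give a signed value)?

Δh ≈ -3.38 m

Total head at PZ-9: h = 268.76 m (water level in the piezometer is the total head).
Total head at PZ-14: h = 272.14 m (water level in the piezometer is the total head).
Head difference: h(PZ-9) − h(PZ-14) = 268.76 − 272.14 = -3.38 m.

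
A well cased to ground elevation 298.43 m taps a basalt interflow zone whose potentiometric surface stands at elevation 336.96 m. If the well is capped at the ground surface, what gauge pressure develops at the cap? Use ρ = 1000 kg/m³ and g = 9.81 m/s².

Head above the cap: Δh = 336.96 − 298.43 = 38.53 m.
P = ρgΔh = 1000 × 9.81 × 38.53 = 377979 Pa ≈ 378 kPa.

P ≈ 378 kPa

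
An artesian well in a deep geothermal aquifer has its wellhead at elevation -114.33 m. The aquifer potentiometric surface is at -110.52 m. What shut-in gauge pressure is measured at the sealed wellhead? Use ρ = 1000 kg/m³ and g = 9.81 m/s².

P ≈ 37.4 kPa

Head above the cap: Δh = -110.52 − (-114.33) = 3.81 m.
P = ρgΔh = 1000 × 9.81 × 3.81 = 37376 Pa ≈ 37.4 kPa.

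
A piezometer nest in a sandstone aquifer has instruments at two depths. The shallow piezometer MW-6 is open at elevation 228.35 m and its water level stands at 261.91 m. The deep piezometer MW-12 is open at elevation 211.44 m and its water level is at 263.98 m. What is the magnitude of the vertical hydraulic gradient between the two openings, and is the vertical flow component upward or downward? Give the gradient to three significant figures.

Total head at MW-6: h = 261.91 m (water level in the standpipe).
Total head at MW-12: h = 263.98 m.
Δh = h(MW-6) − h(MW-12) = 261.91 − 263.98 = -2.07 m.
Vertical separation Δz = 228.35 − 211.44 = 16.91 m.
|i_v| = |Δh| / Δz = 2.07 / 16.91 = 0.122.
Head is higher in the deep piezometer, so vertical flow is upward (discharge condition).

|i_v| ≈ 0.122; vertical flow is upward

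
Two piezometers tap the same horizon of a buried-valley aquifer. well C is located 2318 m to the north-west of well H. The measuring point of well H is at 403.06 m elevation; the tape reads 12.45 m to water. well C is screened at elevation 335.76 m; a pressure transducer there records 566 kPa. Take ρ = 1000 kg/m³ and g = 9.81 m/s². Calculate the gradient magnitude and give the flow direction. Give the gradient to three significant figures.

i ≈ 0.00123; groundwater flows toward the south-east

Total head at well H: h = 403.06 − 12.45 = 390.61 m.
Pressure head at well C: ψ = P/(ρg) = 566×1000 / (1000 × 9.81) = 57.70 m.
Total head at well C: h = z + ψ = 335.76 + 57.70 = 393.46 m.
Head difference: h(well H) − h(well C) = 390.61 − 393.46 = -2.85 m.
Hydraulic gradient: i = |Δh| / L = 2.85 / 2318 = 0.00123.
Flow is from higher to lower head: from well C toward well H, i.e. toward the south-east.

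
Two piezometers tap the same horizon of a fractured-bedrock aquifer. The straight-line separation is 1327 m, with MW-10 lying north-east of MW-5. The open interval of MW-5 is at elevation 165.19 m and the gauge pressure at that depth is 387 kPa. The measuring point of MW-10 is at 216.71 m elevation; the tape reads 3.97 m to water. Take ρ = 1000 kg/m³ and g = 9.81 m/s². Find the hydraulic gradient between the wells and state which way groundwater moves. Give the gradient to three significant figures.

i ≈ 0.00610; groundwater flows toward the south-west

Pressure head at MW-5: ψ = P/(ρg) = 387×1000 / (1000 × 9.81) = 39.45 m.
Total head at MW-5: h = z + ψ = 165.19 + 39.45 = 204.64 m.
Total head at MW-10: h = 216.71 − 3.97 = 212.74 m.
Head difference: h(MW-5) − h(MW-10) = 204.64 − 212.74 = -8.10 m.
Hydraulic gradient: i = |Δh| / L = 8.10 / 1327 = 0.00610.
Flow is from higher to lower head: from MW-10 toward MW-5, i.e. toward the south-west.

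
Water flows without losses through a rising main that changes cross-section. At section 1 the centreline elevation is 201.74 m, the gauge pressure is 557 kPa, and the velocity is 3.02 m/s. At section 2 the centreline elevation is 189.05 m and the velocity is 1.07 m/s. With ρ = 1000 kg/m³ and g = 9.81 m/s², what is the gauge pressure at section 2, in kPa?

P₂ ≈ 685 kPa

Pressure head at 1: ψ₁ = P₁/(ρg) = 557×1000 / (1000 × 9.81) = 56.78 m.
Velocity heads: v₁²/2g = 3.02²/19.62 = 0.465 m; v₂²/2g = 1.07²/19.62 = 0.058 m.
Total head H = z₁ + ψ₁ + v₁²/2g = 201.74 + 56.78 + 0.465 = 258.98 m.
ψ₂ = H − z₂ − v₂²/2g = 258.98 − 189.05 − 0.058 = 69.87 m.
P₂ = ρgψ₂ = 1000 × 9.81 × 69.87 ≈ 685 kPa.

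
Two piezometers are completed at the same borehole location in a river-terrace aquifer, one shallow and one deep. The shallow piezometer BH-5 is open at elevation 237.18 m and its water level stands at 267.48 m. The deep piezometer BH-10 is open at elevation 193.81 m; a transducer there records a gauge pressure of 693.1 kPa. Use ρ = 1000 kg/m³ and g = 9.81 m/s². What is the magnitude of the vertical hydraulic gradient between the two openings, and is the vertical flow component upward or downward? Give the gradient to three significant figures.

|i_v| ≈ 0.0696; vertical flow is downward

Total head at BH-5: h = 267.48 m (water level in the standpipe).
Pressure head at BH-10: ψ = P/(ρg) = 693.1×1000 / (1000 × 9.81) = 70.65 m.
Total head at BH-10: h = z + ψ = 193.81 + 70.65 = 264.46 m.
Δh = h(BH-5) − h(BH-10) = 267.48 − 264.46 = 3.02 m.
Vertical separation Δz = 237.18 − 193.81 = 43.37 m.
|i_v| = |Δh| / Δz = 3.02 / 43.37 = 0.0696.
Head is higher in the shallow piezometer, so vertical flow is downward (recharge condition).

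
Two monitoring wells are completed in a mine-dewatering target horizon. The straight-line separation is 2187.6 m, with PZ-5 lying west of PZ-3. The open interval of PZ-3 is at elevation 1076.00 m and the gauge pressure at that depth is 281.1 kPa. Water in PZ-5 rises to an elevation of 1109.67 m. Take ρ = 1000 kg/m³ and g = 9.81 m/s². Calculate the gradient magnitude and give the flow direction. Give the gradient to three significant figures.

Pressure head at PZ-3: ψ = P/(ρg) = 281.1×1000 / (1000 × 9.81) = 28.65 m.
Total head at PZ-3: h = z + ψ = 1076.00 + 28.65 = 1104.65 m.
Total head at PZ-5: h = 1109.67 m (water level in the piezometer is the total head).
Head difference: h(PZ-3) − h(PZ-5) = 1104.65 − 1109.67 = -5.02 m.
Hydraulic gradient: i = |Δh| / L = 5.02 / 2187.6 = 0.00229.
Flow is from higher to lower head: from PZ-5 toward PZ-3, i.e. toward the east.

i ≈ 0.00229; groundwater flows toward the east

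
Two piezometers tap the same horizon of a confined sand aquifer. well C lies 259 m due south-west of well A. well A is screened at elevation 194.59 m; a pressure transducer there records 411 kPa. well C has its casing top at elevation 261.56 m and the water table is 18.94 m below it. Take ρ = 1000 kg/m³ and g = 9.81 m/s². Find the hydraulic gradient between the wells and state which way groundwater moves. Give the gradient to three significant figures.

Pressure head at well A: ψ = P/(ρg) = 411×1000 / (1000 × 9.81) = 41.90 m.
Total head at well A: h = z + ψ = 194.59 + 41.90 = 236.49 m.
Total head at well C: h = 261.56 − 18.94 = 242.62 m.
Head difference: h(well A) − h(well C) = 236.49 − 242.62 = -6.13 m.
Hydraulic gradient: i = |Δh| / L = 6.13 / 259 = 0.0237.
Flow is from higher to lower head: from well C toward well A, i.e. toward the north-east.

i ≈ 0.0237; groundwater flows toward the north-east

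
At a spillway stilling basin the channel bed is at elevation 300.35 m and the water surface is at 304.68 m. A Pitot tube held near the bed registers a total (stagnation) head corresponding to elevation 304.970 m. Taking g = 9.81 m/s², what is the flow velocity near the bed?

Near the bed, under hydrostatic conditions, the piezometric head (z + ψ) equals the free-surface elevation, 304.68 m.
Velocity head = total − piezometric = 304.970 − 304.68 = 0.290 m.
v = √(2g·h_v) = √(2 × 9.81 × 0.290) = 2.39 m/s.

v ≈ 2.39 m/s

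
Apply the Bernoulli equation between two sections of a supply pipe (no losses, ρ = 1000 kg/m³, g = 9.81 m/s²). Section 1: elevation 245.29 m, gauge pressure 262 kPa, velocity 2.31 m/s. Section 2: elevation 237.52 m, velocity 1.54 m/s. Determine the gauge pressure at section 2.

Pressure head at 1: ψ₁ = P₁/(ρg) = 262×1000 / (1000 × 9.81) = 26.71 m.
Velocity heads: v₁²/2g = 2.31²/19.62 = 0.272 m; v₂²/2g = 1.54²/19.62 = 0.121 m.
Total head H = z₁ + ψ₁ + v₁²/2g = 245.29 + 26.71 + 0.272 = 272.27 m.
ψ₂ = H − z₂ − v₂²/2g = 272.27 − 237.52 − 0.121 = 34.63 m.
P₂ = ρgψ₂ = 1000 × 9.81 × 34.63 ≈ 340 kPa.

P₂ ≈ 340 kPa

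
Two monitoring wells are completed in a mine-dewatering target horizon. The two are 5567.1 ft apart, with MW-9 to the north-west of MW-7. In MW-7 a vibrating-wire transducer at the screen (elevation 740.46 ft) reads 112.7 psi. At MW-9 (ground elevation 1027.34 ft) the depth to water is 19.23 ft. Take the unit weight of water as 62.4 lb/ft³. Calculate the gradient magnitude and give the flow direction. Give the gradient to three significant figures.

Pressure head at MW-7: ψ = 144·P/γ = 144 × 112.7 / 62.4 = 260.08 ft.
Total head at MW-7: h = z + ψ = 740.46 + 260.08 = 1000.54 ft.
Total head at MW-9: h = 1027.34 − 19.23 = 1008.11 ft.
Head difference: h(MW-7) − h(MW-9) = 1000.54 − 1008.11 = -7.57 ft.
Hydraulic gradient: i = |Δh| / L = 7.57 / 5567.1 = 0.00136.
Flow is from higher to lower head: from MW-9 toward MW-7, i.e. toward the south-east.

i ≈ 0.00136; groundwater flows toward the south-east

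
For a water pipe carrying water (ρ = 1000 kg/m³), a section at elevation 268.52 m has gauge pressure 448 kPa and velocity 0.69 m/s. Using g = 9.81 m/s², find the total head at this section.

h ≈ 314.21 m

Pressure head ψ = P/(ρg) = 448×1000 / (1000 × 9.81) = 45.67 m.
Velocity head = v²/(2g) = 0.69² / (2 × 9.81) = 0.024 m.
h = z + ψ + v²/(2g) = 268.52 + 45.67 + 0.024 = 314.21 m.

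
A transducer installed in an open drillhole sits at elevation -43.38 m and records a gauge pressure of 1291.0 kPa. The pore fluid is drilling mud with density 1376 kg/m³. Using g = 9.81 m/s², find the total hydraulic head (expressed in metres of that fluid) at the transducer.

ψ = P/(ρg) = 1291.0×1000 / (1376 × 9.81) = 95.64 m.
h = z + ψ = -43.38 + 95.64 = 52.26 m.

h ≈ 52.26 m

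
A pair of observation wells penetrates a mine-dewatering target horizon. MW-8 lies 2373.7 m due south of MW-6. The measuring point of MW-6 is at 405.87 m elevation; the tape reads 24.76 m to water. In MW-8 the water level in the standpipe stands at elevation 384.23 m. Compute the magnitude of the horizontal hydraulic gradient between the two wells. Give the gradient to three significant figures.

i ≈ 0.00131

Total head at MW-6: h = 405.87 − 24.76 = 381.11 m.
Total head at MW-8: h = 384.23 m (water level in the piezometer is the total head).
Head difference: h(MW-6) − h(MW-8) = 381.11 − 384.23 = -3.12 m.
Hydraulic gradient: i = |Δh| / L = 3.12 / 2373.7 = 0.00131.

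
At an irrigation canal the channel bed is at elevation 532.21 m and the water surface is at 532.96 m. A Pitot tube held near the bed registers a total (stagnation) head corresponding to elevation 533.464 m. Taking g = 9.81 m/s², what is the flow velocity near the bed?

Near the bed, under hydrostatic conditions, the piezometric head (z + ψ) equals the free-surface elevation, 532.96 m.
Velocity head = total − piezometric = 533.464 − 532.96 = 0.504 m.
v = √(2g·h_v) = √(2 × 9.81 × 0.504) = 3.14 m/s.

v ≈ 3.14 m/s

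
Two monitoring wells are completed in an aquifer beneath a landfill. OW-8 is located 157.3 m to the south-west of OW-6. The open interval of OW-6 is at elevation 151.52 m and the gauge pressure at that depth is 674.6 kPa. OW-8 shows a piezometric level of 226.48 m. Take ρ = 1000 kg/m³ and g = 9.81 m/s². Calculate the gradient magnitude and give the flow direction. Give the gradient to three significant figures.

Pressure head at OW-6: ψ = P/(ρg) = 674.6×1000 / (1000 × 9.81) = 68.77 m.
Total head at OW-6: h = z + ψ = 151.52 + 68.77 = 220.29 m.
Total head at OW-8: h = 226.48 m (water level in the piezometer is the total head).
Head difference: h(OW-6) − h(OW-8) = 220.29 − 226.48 = -6.19 m.
Hydraulic gradient: i = |Δh| / L = 6.19 / 157.3 = 0.0394.
Flow is from higher to lower head: from OW-8 toward OW-6, i.e. toward the north-east.

i ≈ 0.0394; groundwater flows toward the north-east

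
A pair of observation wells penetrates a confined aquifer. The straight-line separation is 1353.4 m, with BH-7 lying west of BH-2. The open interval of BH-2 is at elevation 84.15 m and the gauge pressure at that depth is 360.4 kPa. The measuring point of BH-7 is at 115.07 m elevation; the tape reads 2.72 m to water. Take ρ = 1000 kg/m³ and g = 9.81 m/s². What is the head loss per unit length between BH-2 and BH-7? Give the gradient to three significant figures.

i ≈ 0.00631 m/m

Pressure head at BH-2: ψ = P/(ρg) = 360.4×1000 / (1000 × 9.81) = 36.74 m.
Total head at BH-2: h = z + ψ = 84.15 + 36.74 = 120.89 m.
Total head at BH-7: h = 115.07 − 2.72 = 112.35 m.
Head difference: h(BH-2) − h(BH-7) = 120.89 − 112.35 = 8.54 m.
Hydraulic gradient: i = |Δh| / L = 8.54 / 1353.4 = 0.00631.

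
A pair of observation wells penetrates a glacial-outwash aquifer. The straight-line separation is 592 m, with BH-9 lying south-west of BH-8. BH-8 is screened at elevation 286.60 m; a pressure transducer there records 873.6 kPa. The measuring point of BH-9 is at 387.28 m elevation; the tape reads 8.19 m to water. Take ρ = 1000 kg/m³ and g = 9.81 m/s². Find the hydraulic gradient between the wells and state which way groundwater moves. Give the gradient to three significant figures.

Pressure head at BH-8: ψ = P/(ρg) = 873.6×1000 / (1000 × 9.81) = 89.05 m.
Total head at BH-8: h = z + ψ = 286.60 + 89.05 = 375.65 m.
Total head at BH-9: h = 387.28 − 8.19 = 379.09 m.
Head difference: h(BH-8) − h(BH-9) = 375.65 − 379.09 = -3.44 m.
Hydraulic gradient: i = |Δh| / L = 3.44 / 592 = 0.00581.
Flow is from higher to lower head: from BH-9 toward BH-8, i.e. toward the north-east.

i ≈ 0.00581; groundwater flows toward the north-east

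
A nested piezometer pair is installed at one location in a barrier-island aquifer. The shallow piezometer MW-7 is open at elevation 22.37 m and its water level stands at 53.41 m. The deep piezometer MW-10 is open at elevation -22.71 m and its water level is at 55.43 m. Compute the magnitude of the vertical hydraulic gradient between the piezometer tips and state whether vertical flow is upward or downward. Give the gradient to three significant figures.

Total head at MW-7: h = 53.41 m (water level in the standpipe).
Total head at MW-10: h = 55.43 m.
Δh = h(MW-7) − h(MW-10) = 53.41 − 55.43 = -2.02 m.
Vertical separation Δz = 22.37 − (-22.71) = 45.08 m.
|i_v| = |Δh| / Δz = 2.02 / 45.08 = 0.0448.
Head is higher in the deep piezometer, so vertical flow is upward (discharge condition).

|i_v| ≈ 0.0448; vertical flow is upward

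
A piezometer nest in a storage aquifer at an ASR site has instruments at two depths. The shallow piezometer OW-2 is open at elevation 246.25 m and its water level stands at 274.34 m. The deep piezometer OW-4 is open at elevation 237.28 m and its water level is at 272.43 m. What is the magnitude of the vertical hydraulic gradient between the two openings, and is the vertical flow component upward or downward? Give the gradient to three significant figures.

Total head at OW-2: h = 274.34 m (water level in the standpipe).
Total head at OW-4: h = 272.43 m.
Δh = h(OW-2) − h(OW-4) = 274.34 − 272.43 = 1.91 m.
Vertical separation Δz = 246.25 − 237.28 = 8.97 m.
|i_v| = |Δh| / Δz = 1.91 / 8.97 = 0.213.
Head is higher in the shallow piezometer, so vertical flow is downward (recharge condition).

|i_v| ≈ 0.213; vertical flow is downward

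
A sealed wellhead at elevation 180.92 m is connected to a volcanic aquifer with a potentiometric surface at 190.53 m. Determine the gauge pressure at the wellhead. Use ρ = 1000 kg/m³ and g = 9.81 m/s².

Head above the cap: Δh = 190.53 − 180.92 = 9.61 m.
P = ρgΔh = 1000 × 9.81 × 9.61 = 94274 Pa ≈ 94.3 kPa.

P ≈ 94.3 kPa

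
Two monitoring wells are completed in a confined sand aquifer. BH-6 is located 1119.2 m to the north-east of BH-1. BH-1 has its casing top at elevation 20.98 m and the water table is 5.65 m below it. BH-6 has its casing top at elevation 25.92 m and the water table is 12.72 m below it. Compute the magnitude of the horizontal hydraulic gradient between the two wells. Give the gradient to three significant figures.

i ≈ 0.00190

Total head at BH-1: h = 20.98 − 5.65 = 15.33 m.
Total head at BH-6: h = 25.92 − 12.72 = 13.20 m.
Head difference: h(BH-1) − h(BH-6) = 15.33 − 13.20 = 2.13 m.
Hydraulic gradient: i = |Δh| / L = 2.13 / 1119.2 = 0.00190.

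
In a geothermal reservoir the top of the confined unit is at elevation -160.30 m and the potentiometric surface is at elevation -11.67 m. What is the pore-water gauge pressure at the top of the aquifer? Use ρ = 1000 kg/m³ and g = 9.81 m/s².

Pressure head at the aquifer top: ψ = h − z = -11.67 − (-160.30) = 148.63 m.
P = ρgψ = 1000 × 9.81 × 148.63 = 1458060 Pa ≈ 1460 kPa.

P ≈ 1460 kPa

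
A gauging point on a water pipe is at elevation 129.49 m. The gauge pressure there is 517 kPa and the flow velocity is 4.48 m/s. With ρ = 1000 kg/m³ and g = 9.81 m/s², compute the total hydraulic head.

h ≈ 183.21 m

Pressure head ψ = P/(ρg) = 517×1000 / (1000 × 9.81) = 52.70 m.
Velocity head = v²/(2g) = 4.48² / (2 × 9.81) = 1.023 m.
h = z + ψ + v²/(2g) = 129.49 + 52.70 + 1.023 = 183.21 m.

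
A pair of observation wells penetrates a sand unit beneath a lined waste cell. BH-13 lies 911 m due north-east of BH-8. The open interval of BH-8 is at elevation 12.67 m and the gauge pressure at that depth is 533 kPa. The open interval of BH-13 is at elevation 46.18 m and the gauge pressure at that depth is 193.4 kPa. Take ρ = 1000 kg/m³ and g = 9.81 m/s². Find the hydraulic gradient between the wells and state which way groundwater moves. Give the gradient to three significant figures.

i ≈ 0.00122; groundwater flows toward the north-east

Pressure head at BH-8: ψ = P/(ρg) = 533×1000 / (1000 × 9.81) = 54.33 m.
Total head at BH-8: h = z + ψ = 12.67 + 54.33 = 67.00 m.
Pressure head at BH-13: ψ = P/(ρg) = 193.4×1000 / (1000 × 9.81) = 19.71 m.
Total head at BH-13: h = z + ψ = 46.18 + 19.71 = 65.89 m.
Head difference: h(BH-8) − h(BH-13) = 67.00 − 65.89 = 1.11 m.
Hydraulic gradient: i = |Δh| / L = 1.11 / 911 = 0.00122.
Flow is from higher to lower head: from BH-8 toward BH-13, i.e. toward the north-east.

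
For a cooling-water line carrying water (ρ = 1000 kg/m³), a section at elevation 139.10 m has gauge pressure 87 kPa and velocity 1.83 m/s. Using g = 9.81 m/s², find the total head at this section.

h ≈ 148.14 m

Pressure head ψ = P/(ρg) = 87×1000 / (1000 × 9.81) = 8.87 m.
Velocity head = v²/(2g) = 1.83² / (2 × 9.81) = 0.171 m.
h = z + ψ + v²/(2g) = 139.10 + 8.87 + 0.171 = 148.14 m.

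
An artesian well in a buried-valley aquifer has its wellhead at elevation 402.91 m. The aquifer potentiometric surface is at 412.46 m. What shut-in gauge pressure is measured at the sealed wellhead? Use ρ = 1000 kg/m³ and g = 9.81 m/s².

P ≈ 93.7 kPa

Head above the cap: Δh = 412.46 − 402.91 = 9.55 m.
P = ρgΔh = 1000 × 9.81 × 9.55 = 93686 Pa ≈ 93.7 kPa.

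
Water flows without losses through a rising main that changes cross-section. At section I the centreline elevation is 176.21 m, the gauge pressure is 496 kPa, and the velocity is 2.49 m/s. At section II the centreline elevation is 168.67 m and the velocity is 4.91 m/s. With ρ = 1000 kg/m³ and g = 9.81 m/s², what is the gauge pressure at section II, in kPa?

P₂ ≈ 561 kPa

Pressure head at I: ψ₁ = P₁/(ρg) = 496×1000 / (1000 × 9.81) = 50.56 m.
Velocity heads: v₁²/2g = 2.49²/19.62 = 0.316 m; v₂²/2g = 4.91²/19.62 = 1.229 m.
Total head H = z₁ + ψ₁ + v₁²/2g = 176.21 + 50.56 + 0.316 = 227.09 m.
ψ₂ = H − z₂ − v₂²/2g = 227.09 − 168.67 − 1.229 = 57.19 m.
P₂ = ρgψ₂ = 1000 × 9.81 × 57.19 ≈ 561 kPa.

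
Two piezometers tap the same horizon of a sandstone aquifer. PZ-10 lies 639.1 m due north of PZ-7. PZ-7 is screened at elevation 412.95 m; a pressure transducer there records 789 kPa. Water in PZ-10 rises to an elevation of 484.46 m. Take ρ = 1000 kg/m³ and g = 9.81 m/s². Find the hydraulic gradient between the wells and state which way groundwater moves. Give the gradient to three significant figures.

i ≈ 0.0140; groundwater flows toward the north

Pressure head at PZ-7: ψ = P/(ρg) = 789×1000 / (1000 × 9.81) = 80.43 m.
Total head at PZ-7: h = z + ψ = 412.95 + 80.43 = 493.38 m.
Total head at PZ-10: h = 484.46 m (water level in the piezometer is the total head).
Head difference: h(PZ-7) − h(PZ-10) = 493.38 − 484.46 = 8.92 m.
Hydraulic gradient: i = |Δh| / L = 8.92 / 639.1 = 0.0140.
Flow is from higher to lower head: from PZ-7 toward PZ-10, i.e. toward the north.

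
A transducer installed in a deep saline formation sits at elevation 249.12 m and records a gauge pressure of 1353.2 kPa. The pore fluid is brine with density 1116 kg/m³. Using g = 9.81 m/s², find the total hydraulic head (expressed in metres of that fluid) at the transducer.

ψ = P/(ρg) = 1353.2×1000 / (1116 × 9.81) = 123.60 m.
h = z + ψ = 249.12 + 123.60 = 372.72 m.

h ≈ 372.72 m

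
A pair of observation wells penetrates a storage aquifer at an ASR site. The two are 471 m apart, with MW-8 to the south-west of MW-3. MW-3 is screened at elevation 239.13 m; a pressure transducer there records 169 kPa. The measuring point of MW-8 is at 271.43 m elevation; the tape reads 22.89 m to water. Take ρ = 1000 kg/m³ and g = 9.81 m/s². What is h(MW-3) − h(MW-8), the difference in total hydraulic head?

Pressure head at MW-3: ψ = P/(ρg) = 169×1000 / (1000 × 9.81) = 17.23 m.
Total head at MW-3: h = z + ψ = 239.13 + 17.23 = 256.36 m.
Total head at MW-8: h = 271.43 − 22.89 = 248.54 m.
Head difference: h(MW-3) − h(MW-8) = 256.36 − 248.54 = 7.82 m.

Δh ≈ 7.82 m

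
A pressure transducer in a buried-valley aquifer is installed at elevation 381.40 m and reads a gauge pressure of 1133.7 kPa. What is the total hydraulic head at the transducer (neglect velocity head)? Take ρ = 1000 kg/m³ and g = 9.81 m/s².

h ≈ 496.97 m

ψ = P/(ρg) = 1133.7×1000 / (1000 × 9.81) = 115.57 m.
h = z + ψ = 381.40 + 115.57 = 496.97 m.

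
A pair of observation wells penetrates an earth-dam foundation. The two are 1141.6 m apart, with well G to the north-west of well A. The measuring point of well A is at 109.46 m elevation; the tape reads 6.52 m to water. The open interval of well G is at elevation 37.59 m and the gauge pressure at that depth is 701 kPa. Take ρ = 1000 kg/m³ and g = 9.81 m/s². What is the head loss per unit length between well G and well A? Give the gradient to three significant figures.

i ≈ 0.00535 m/m

Total head at well A: h = 109.46 − 6.52 = 102.94 m.
Pressure head at well G: ψ = P/(ρg) = 701×1000 / (1000 × 9.81) = 71.46 m.
Total head at well G: h = z + ψ = 37.59 + 71.46 = 109.05 m.
Head difference: h(well A) − h(well G) = 102.94 − 109.05 = -6.11 m.
Hydraulic gradient: i = |Δh| / L = 6.11 / 1141.6 = 0.00535.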